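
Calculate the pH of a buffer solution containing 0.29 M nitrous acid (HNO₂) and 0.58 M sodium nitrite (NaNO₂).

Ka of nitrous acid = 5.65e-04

pKa = -log(5.65e-04) = 3.25. pH = pKa + log([A⁻]/[HA]) = 3.25 + log(0.58/0.29)

pH = 3.55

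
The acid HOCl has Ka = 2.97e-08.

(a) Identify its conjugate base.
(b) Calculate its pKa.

(a) The conjugate base is formed by removing one H⁺ from HOCl, giving OCl⁻. (b) pKa = -log(Ka) = -log(2.97e-08) = 7.53.

Conjugate base: OCl⁻; pK_a = 7.53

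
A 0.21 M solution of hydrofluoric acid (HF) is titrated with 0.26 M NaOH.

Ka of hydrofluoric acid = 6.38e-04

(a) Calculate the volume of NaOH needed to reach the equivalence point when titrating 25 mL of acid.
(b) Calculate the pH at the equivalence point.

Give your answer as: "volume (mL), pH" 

moles acid = 0.21 × 25/1000 = 0.00525 mol; V_base = moles/0.26 × 1000 = 20.2 mL. At equivalence only the conjugate base is present: [A⁻] = 0.00525/0.045 = 1.1617e-01 M. Kb = Kw/Ka = 1.57e-11; [OH⁻] = √(Kb × [A⁻]) = 1.3494e-06; pOH = 5.87; pH = 14 - pOH = 8.13.

V = 20.2 mL, pH = 8.13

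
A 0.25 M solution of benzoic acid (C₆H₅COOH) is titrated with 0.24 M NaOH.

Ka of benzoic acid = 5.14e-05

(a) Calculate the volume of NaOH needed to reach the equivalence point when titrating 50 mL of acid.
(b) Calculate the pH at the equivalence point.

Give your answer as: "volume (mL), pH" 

moles acid = 0.25 × 50/1000 = 0.0125 mol; V_base = moles/0.24 × 1000 = 52.1 mL. At equivalence only the conjugate base is present: [A⁻] = 0.0125/0.102 = 1.2245e-01 M. Kb = Kw/Ka = 1.95e-10; [OH⁻] = √(Kb × [A⁻]) = 4.8809e-06; pOH = 5.31; pH = 14 - pOH = 8.69.

V = 52.1 mL, pH = 8.69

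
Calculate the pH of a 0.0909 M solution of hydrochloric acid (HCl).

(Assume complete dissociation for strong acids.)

[H⁺] = 0.0909 M for strong acid. pH = -log[H⁺] = -log(0.0909)

pH = 1.04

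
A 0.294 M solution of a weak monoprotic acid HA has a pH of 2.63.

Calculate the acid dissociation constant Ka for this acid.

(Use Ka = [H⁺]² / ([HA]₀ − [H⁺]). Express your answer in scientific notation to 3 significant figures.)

[H⁺] = 10^(−pH) = 10^(−2.63) = 2.344e-03 M. For HA ⇌ H⁺ + A⁻, Ka = [H⁺][A⁻]/[HA] = [H⁺]² / ([HA]₀ − [H⁺]) = (2.344e-03)² / (0.294 − 2.344e-03) = 1.88e-05.

K_a = 1.88e-05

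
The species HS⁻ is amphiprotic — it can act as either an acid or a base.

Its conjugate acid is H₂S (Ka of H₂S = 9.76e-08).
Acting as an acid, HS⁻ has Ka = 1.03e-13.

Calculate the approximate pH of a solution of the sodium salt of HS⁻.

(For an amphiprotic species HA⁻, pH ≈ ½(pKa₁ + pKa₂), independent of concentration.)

pKa₁ = -log(9.76e-08) = 7.01; pKa₂ = -log(1.03e-13) = 12.99. For an amphiprotic species, pH ≈ ½(pKa₁ + pKa₂) = ½(7.01 + 12.99) = 10.00.

pH = 10.00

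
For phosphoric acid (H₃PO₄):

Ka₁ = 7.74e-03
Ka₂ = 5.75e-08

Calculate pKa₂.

pKa₂ = -log(Ka₂) = -log(5.75e-08) = 7.24.

pK_{a2} = 7.24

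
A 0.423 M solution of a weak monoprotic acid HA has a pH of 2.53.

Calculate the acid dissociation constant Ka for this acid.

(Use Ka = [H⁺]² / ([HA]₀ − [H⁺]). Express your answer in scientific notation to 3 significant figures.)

[H⁺] = 10^(−pH) = 10^(−2.53) = 2.951e-03 M. For HA ⇌ H⁺ + A⁻, Ka = [H⁺][A⁻]/[HA] = [H⁺]² / ([HA]₀ − [H⁺]) = (2.951e-03)² / (0.423 − 2.951e-03) = 2.07e-05.

K_a = 2.07e-05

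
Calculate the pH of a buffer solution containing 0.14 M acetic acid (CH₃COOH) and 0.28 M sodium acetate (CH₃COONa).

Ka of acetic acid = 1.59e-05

pKa = -log(1.59e-05) = 4.80. pH = pKa + log([A⁻]/[HA]) = 4.80 + log(0.28/0.14)

pH = 5.10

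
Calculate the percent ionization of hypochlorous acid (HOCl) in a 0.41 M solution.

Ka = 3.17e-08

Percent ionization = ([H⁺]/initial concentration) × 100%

Using Ka equilibrium: x² + Ka×x - Ka×C = 0. Solving: [H⁺] = 1.1399e-04. Percent = (1.1399e-04/0.41) × 100

Percent ionization = 0.0278%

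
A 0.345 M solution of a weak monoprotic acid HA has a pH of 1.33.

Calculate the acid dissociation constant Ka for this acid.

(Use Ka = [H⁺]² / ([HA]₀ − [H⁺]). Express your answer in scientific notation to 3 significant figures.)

[H⁺] = 10^(−pH) = 10^(−1.33) = 4.677e-02 M. For HA ⇌ H⁺ + A⁻, Ka = [H⁺][A⁻]/[HA] = [H⁺]² / ([HA]₀ − [H⁺]) = (4.677e-02)² / (0.345 − 4.677e-02) = 7.34e-03.

K_a = 7.34e-03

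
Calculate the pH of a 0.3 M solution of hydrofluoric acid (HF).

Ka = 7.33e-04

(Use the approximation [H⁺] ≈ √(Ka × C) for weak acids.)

[H⁺] = √(Ka × C) = √(7.33e-04 × 0.3) = 1.4829e-02. pH = -log(1.4829e-02)

pH = 1.83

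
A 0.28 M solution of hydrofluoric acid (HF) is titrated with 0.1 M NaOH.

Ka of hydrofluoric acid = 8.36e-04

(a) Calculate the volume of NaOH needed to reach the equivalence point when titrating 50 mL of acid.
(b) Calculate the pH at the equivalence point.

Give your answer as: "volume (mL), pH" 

moles acid = 0.28 × 50/1000 = 0.014 mol; V_base = moles/0.1 × 1000 = 140.0 mL. At equivalence only the conjugate base is present: [A⁻] = 0.014/0.190 = 7.3684e-02 M. Kb = Kw/Ka = 1.20e-11; [OH⁻] = √(Kb × [A⁻]) = 9.3882e-07; pOH = 6.03; pH = 14 - pOH = 7.97.

V = 140.0 mL, pH = 7.97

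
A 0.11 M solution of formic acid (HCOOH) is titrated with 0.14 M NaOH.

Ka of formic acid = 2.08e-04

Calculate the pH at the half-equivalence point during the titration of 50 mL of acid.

At half-equivalence [HA] = [A⁻], so Henderson-Hasselbalch gives pH = pKa = -log(2.08e-04) = 3.68.

pH = pKa = 3.68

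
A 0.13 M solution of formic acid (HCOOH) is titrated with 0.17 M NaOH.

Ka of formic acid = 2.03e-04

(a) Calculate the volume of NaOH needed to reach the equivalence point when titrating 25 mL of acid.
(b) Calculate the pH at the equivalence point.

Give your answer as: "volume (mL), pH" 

moles acid = 0.13 × 25/1000 = 0.00325 mol; V_base = moles/0.17 × 1000 = 19.1 mL. At equivalence only the conjugate base is present: [A⁻] = 0.00325/0.044 = 7.3667e-02 M. Kb = Kw/Ka = 4.93e-11; [OH⁻] = √(Kb × [A⁻]) = 1.9050e-06; pOH = 5.72; pH = 14 - pOH = 8.28.

V = 19.1 mL, pH = 8.28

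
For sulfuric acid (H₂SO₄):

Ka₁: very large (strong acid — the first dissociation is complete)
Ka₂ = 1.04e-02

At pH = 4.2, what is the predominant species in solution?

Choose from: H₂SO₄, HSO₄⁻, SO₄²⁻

The first dissociation is complete, so H₂SO₄ itself is never the predominant species in water; pKa₂ = -log(1.04e-02) = 1.98. For a polyprotic acid the predominant species crosses at each pKa: below pKa_n the protonated form dominates, above it the deprotonated form does. At pH = 4.2, the predominant species is SO₄²⁻.

SO₄²⁻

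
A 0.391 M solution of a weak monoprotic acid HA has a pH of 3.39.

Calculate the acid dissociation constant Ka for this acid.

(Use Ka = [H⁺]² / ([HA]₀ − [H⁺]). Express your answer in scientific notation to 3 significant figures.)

[H⁺] = 10^(−pH) = 10^(−3.39) = 4.074e-04 M. For HA ⇌ H⁺ + A⁻, Ka = [H⁺][A⁻]/[HA] = [H⁺]² / ([HA]₀ − [H⁺]) = (4.074e-04)² / (0.391 − 4.074e-04) = 4.25e-07.

K_a = 4.25e-07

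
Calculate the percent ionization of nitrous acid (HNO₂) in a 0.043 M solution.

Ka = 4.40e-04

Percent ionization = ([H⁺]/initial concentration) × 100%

Using Ka equilibrium: x² + Ka×x - Ka×C = 0. Solving: [H⁺] = 4.1353e-03. Percent = (4.1353e-03/0.043) × 100

Percent ionization = 9.62%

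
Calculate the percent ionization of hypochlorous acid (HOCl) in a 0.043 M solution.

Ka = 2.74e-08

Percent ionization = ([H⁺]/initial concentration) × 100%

Using Ka equilibrium: x² + Ka×x - Ka×C = 0. Solving: [H⁺] = 3.4311e-05. Percent = (3.4311e-05/0.043) × 100

Percent ionization = 0.0798%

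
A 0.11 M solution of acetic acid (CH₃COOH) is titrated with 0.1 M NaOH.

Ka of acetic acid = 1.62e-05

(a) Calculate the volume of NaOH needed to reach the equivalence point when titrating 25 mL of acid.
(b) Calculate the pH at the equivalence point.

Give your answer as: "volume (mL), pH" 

moles acid = 0.11 × 25/1000 = 0.00275 mol; V_base = moles/0.1 × 1000 = 27.5 mL. At equivalence only the conjugate base is present: [A⁻] = 0.00275/0.052 = 5.2381e-02 M. Kb = Kw/Ka = 6.17e-10; [OH⁻] = √(Kb × [A⁻]) = 5.6863e-06; pOH = 5.25; pH = 14 - pOH = 8.75.

V = 27.5 mL, pH = 8.75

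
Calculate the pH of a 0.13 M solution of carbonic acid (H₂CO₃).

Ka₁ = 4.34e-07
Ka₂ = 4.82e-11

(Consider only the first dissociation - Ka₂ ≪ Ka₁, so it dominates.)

First dissociation dominates. From Ka₁ = [H⁺][HA⁻]/[H₂A], x² + Ka₁·x − Ka₁·C = 0 with C = 0.13 M and Ka₁ = 4.34e-07. Solving: [H⁺] = (−Ka₁ + √(Ka₁² + 4·Ka₁·C)) / 2 = 2.3731e-04 M. pH = -log(2.3731e-04) = 3.62.

pH = 3.62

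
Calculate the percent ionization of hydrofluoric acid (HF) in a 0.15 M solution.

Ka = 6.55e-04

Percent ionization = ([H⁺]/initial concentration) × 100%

Using Ka equilibrium: x² + Ka×x - Ka×C = 0. Solving: [H⁺] = 9.5900e-03. Percent = (9.5900e-03/0.15) × 100

Percent ionization = 6.39%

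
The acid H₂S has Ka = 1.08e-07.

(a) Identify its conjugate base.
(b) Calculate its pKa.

(a) The conjugate base is formed by removing one H⁺ from H₂S, giving HS⁻. (b) pKa = -log(Ka) = -log(1.08e-07) = 6.97.

Conjugate base: HS⁻; pK_a = 6.97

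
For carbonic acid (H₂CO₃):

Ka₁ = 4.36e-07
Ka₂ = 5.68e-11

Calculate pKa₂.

pKa₂ = -log(Ka₂) = -log(5.68e-11) = 10.25.

pK_{a2} = 10.25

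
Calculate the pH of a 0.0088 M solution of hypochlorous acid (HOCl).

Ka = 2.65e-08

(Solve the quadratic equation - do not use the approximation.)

x² + Ka×x - Ka×C = 0. Using quadratic formula: [H⁺] = 1.5258e-05

pH = 4.82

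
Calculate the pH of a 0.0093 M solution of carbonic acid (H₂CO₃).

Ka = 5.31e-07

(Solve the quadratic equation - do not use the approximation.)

x² + Ka×x - Ka×C = 0. Using quadratic formula: [H⁺] = 7.0008e-05

pH = 4.15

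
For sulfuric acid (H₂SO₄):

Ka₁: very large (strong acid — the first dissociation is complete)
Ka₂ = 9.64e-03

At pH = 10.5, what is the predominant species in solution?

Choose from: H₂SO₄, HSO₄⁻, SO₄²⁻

The first dissociation is complete, so H₂SO₄ itself is never the predominant species in water; pKa₂ = -log(9.64e-03) = 2.02. For a polyprotic acid the predominant species crosses at each pKa: below pKa_n the protonated form dominates, above it the deprotonated form does. At pH = 10.5, the predominant species is SO₄²⁻.

SO₄²⁻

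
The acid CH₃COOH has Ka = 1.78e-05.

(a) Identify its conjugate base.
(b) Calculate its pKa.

(a) The conjugate base is formed by removing one H⁺ from CH₃COOH, giving CH₃COO⁻. (b) pKa = -log(Ka) = -log(1.78e-05) = 4.75.

Conjugate base: CH₃COO⁻; pK_a = 4.75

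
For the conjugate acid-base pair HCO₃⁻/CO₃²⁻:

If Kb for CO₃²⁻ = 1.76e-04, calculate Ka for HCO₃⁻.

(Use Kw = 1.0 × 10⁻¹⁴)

For a conjugate pair Ka × Kb = Kw, so Ka = Kw/Kb = 1.0 × 10⁻¹⁴ / 1.76e-04 = 5.68e-11.

K_a = 5.68e-11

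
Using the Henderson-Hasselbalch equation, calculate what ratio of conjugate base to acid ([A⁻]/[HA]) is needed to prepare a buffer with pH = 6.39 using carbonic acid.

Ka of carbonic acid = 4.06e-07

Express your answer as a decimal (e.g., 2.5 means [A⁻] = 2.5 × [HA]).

pKa = -log(4.06e-07) = 6.3915. pH = pKa + log([A⁻]/[HA]), so log([A⁻]/[HA]) = pH − pKa = 6.39 − 6.3915 = -0.0015. [A⁻]/[HA] = 10^(-0.0015) = 0.997

[A⁻]/[HA] = 0.997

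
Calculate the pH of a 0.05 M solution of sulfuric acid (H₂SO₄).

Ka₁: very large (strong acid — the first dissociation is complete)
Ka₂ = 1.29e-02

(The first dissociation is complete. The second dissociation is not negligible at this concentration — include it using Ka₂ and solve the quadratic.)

First dissociation is complete: [H⁺]₀ = [HSO₄⁻]₀ = C = 0.05 M. Second dissociation HSO₄⁻ ⇌ H⁺ + SO₄²⁻: let x = [SO₄²⁻]. Ka₂ = (C + x)·x / (C − x) = 1.29e-02 → x² + (C + Ka₂)·x − Ka₂·C = 0 → x² + 0.06290·x − 6.450e-04 = 0. x = (−0.06290 + √(0.06290² + 4 × 6.450e-04)) / 2 = 8.9740e-03 M. [H⁺] = C + x = 0.05 + 8.9740e-03 = 5.8974e-02 M. pH = -log(5.8974e-02) = 1.23.

pH = 1.23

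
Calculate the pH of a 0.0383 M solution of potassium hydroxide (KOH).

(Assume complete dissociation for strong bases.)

[OH⁻] = 0.0383 M for strong base. pOH = -log[OH⁻] = 1.42, pH = 14 - pOH

pH = 12.58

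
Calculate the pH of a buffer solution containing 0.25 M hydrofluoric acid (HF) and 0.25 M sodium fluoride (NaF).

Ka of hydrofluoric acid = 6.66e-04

pKa = -log(6.66e-04) = 3.18. pH = pKa + log([A⁻]/[HA]) = 3.18 + log(0.25/0.25)

pH = 3.18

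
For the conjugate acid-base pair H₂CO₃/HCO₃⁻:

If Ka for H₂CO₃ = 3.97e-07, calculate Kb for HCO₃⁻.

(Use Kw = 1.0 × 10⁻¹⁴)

For a conjugate pair Ka × Kb = Kw, so Kb = Kw/Ka = 1.0 × 10⁻¹⁴ / 3.97e-07 = 2.52e-08.

K_b = 2.52e-08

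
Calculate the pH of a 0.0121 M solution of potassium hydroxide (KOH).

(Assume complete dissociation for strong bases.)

[OH⁻] = 0.0121 M for strong base. pOH = -log[OH⁻] = 1.92, pH = 14 - pOH

pH = 12.08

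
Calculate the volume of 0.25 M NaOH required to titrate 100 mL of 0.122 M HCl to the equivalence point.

At equivalence: moles acid = moles base. moles HCl = 0.122 × 100/1000 = 0.0122 mol. V_base = moles / 0.25 × 1000 = 48.8 mL.

V_{base} = 48.8 mL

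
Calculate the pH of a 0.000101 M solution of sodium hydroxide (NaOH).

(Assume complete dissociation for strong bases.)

[OH⁻] = 0.000101 M for strong base. pOH = -log[OH⁻] = 4.00, pH = 14 - pOH

pH = 10.00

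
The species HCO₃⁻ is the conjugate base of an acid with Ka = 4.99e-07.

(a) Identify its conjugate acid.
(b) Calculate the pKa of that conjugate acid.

(a) The conjugate acid is formed by adding one H⁺ to HCO₃⁻, giving H₂CO₃. (b) pKa = -log(Ka) = -log(4.99e-07) = 6.30.

Conjugate acid: H₂CO₃; pK_a = 6.30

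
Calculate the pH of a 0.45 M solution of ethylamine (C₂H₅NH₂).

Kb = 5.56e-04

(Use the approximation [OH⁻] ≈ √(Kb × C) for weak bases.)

[OH⁻] = √(Kb × C) = √(5.56e-04 × 0.45) = 1.5818e-02. pOH = 1.80, pH = 14 - pOH

pH = 12.20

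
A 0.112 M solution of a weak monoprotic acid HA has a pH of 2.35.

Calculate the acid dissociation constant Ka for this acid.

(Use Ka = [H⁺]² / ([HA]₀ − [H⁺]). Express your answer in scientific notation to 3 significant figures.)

[H⁺] = 10^(−pH) = 10^(−2.35) = 4.467e-03 M. For HA ⇌ H⁺ + A⁻, Ka = [H⁺][A⁻]/[HA] = [H⁺]² / ([HA]₀ − [H⁺]) = (4.467e-03)² / (0.112 − 4.467e-03) = 1.86e-04.

K_a = 1.86e-04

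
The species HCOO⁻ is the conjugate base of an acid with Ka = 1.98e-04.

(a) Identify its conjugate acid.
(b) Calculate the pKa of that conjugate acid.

(a) The conjugate acid is formed by adding one H⁺ to HCOO⁻, giving HCOOH. (b) pKa = -log(Ka) = -log(1.98e-04) = 3.70.

Conjugate acid: HCOOH; pK_a = 3.70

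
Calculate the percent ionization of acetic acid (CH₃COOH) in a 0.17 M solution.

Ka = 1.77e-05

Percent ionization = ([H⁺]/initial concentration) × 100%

Using Ka equilibrium: x² + Ka×x - Ka×C = 0. Solving: [H⁺] = 1.7258e-03. Percent = (1.7258e-03/0.17) × 100

Percent ionization = 1.02%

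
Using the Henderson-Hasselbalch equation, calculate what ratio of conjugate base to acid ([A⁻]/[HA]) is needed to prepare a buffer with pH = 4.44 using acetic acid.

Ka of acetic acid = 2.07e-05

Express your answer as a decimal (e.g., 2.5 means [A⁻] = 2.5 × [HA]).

pKa = -log(2.07e-05) = 4.6840. pH = pKa + log([A⁻]/[HA]), so log([A⁻]/[HA]) = pH − pKa = 4.44 − 4.6840 = -0.2440. [A⁻]/[HA] = 10^(-0.2440) = 0.570

[A⁻]/[HA] = 0.570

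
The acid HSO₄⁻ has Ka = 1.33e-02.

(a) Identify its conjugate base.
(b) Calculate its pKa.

(a) The conjugate base is formed by removing one H⁺ from HSO₄⁻, giving SO₄²⁻. (b) pKa = -log(Ka) = -log(1.33e-02) = 1.88.

Conjugate base: SO₄²⁻; pK_a = 1.88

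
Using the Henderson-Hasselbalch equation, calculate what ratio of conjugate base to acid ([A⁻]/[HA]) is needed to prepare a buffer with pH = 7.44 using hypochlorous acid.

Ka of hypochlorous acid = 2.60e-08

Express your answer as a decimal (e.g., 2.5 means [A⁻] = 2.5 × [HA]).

pKa = -log(2.60e-08) = 7.5850. pH = pKa + log([A⁻]/[HA]), so log([A⁻]/[HA]) = pH − pKa = 7.44 − 7.5850 = -0.1450. [A⁻]/[HA] = 10^(-0.1450) = 0.716

[A⁻]/[HA] = 0.716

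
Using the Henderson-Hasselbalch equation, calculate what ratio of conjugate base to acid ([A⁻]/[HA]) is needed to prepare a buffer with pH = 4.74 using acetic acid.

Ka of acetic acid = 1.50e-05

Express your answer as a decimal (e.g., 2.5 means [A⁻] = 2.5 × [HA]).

pKa = -log(1.50e-05) = 4.8239. pH = pKa + log([A⁻]/[HA]), so log([A⁻]/[HA]) = pH − pKa = 4.74 − 4.8239 = -0.0839. [A⁻]/[HA] = 10^(-0.0839) = 0.824

[A⁻]/[HA] = 0.824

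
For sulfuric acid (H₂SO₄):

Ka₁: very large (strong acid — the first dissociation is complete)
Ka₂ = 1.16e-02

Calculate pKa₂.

pKa₂ = -log(Ka₂) = -log(1.16e-02) = 1.94.

pK_{a2} = 1.94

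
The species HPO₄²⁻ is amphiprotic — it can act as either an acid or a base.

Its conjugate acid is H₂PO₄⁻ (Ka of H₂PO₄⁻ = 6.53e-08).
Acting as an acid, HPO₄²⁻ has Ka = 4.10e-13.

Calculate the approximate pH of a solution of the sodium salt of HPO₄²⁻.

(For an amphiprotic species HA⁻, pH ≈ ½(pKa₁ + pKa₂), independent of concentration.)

pKa₁ = -log(6.53e-08) = 7.19; pKa₂ = -log(4.10e-13) = 12.39. For an amphiprotic species, pH ≈ ½(pKa₁ + pKa₂) = ½(7.19 + 12.39) = 9.79.

pH = 9.79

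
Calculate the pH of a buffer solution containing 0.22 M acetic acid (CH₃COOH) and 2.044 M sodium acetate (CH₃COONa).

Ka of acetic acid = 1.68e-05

pKa = -log(1.68e-05) = 4.77. pH = pKa + log([A⁻]/[HA]) = 4.77 + log(2.044/0.22)

pH = 5.74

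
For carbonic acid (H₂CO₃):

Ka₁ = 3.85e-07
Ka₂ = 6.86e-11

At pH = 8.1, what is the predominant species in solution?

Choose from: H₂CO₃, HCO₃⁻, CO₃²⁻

pKa₁ = 6.41, pKa₂ = 10.16. For a polyprotic acid the predominant species crosses at each pKa: below pKa_n the protonated form dominates, above it the deprotonated form does. At pH = 8.1, the predominant species is HCO₃⁻.

HCO₃⁻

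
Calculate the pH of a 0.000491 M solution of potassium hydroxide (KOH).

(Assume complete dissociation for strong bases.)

[OH⁻] = 0.000491 M for strong base. pOH = -log[OH⁻] = 3.31, pH = 14 - pOH

pH = 10.69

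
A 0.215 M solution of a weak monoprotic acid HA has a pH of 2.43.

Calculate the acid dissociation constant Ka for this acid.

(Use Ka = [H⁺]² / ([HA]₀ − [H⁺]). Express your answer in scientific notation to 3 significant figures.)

[H⁺] = 10^(−pH) = 10^(−2.43) = 3.715e-03 M. For HA ⇌ H⁺ + A⁻, Ka = [H⁺][A⁻]/[HA] = [H⁺]² / ([HA]₀ − [H⁺]) = (3.715e-03)² / (0.215 − 3.715e-03) = 6.53e-05.

K_a = 6.53e-05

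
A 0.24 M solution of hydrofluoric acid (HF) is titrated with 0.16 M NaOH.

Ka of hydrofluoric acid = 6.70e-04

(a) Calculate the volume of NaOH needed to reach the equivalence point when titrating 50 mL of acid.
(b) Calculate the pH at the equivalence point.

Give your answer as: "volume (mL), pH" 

moles acid = 0.24 × 50/1000 = 0.012 mol; V_base = moles/0.16 × 1000 = 75.0 mL. At equivalence only the conjugate base is present: [A⁻] = 0.012/0.125 = 9.6000e-02 M. Kb = Kw/Ka = 1.49e-11; [OH⁻] = √(Kb × [A⁻]) = 1.1970e-06; pOH = 5.92; pH = 14 - pOH = 8.08.

V = 75.0 mL, pH = 8.08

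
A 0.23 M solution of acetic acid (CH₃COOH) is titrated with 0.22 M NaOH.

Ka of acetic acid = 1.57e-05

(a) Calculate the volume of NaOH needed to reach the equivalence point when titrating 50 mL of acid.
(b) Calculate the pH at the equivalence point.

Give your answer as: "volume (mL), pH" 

moles acid = 0.23 × 50/1000 = 0.0115 mol; V_base = moles/0.22 × 1000 = 52.3 mL. At equivalence only the conjugate base is present: [A⁻] = 0.0115/0.102 = 1.1244e-01 M. Kb = Kw/Ka = 6.37e-10; [OH⁻] = √(Kb × [A⁻]) = 8.4629e-06; pOH = 5.07; pH = 14 - pOH = 8.93.

V = 52.3 mL, pH = 8.93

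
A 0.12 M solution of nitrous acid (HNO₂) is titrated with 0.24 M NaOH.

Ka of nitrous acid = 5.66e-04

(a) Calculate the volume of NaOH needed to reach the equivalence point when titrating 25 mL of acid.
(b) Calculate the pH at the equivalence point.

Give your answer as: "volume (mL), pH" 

moles acid = 0.12 × 25/1000 = 0.003 mol; V_base = moles/0.24 × 1000 = 12.5 mL. At equivalence only the conjugate base is present: [A⁻] = 0.003/0.037 = 8.0000e-02 M. Kb = Kw/Ka = 1.77e-11; [OH⁻] = √(Kb × [A⁻]) = 1.1889e-06; pOH = 5.92; pH = 14 - pOH = 8.08.

V = 12.5 mL, pH = 8.08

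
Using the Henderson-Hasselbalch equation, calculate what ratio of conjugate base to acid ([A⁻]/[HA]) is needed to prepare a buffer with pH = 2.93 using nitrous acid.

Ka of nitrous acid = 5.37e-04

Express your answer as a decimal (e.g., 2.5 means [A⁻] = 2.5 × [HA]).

pKa = -log(5.37e-04) = 3.2700. pH = pKa + log([A⁻]/[HA]), so log([A⁻]/[HA]) = pH − pKa = 2.93 − 3.2700 = -0.3400. [A⁻]/[HA] = 10^(-0.3400) = 0.457

[A⁻]/[HA] = 0.457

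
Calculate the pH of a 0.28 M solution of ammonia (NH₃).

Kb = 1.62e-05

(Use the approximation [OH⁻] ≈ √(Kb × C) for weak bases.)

[OH⁻] = √(Kb × C) = √(1.62e-05 × 0.28) = 2.1298e-03. pOH = 2.67, pH = 14 - pOH

pH = 11.33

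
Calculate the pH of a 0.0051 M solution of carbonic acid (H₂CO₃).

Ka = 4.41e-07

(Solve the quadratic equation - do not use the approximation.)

x² + Ka×x - Ka×C = 0. Using quadratic formula: [H⁺] = 4.7205e-05

pH = 4.33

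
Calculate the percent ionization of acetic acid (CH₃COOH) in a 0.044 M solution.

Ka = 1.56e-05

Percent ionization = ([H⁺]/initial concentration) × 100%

Using Ka equilibrium: x² + Ka×x - Ka×C = 0. Solving: [H⁺] = 8.2073e-04. Percent = (8.2073e-04/0.044) × 100

Percent ionization = 1.87%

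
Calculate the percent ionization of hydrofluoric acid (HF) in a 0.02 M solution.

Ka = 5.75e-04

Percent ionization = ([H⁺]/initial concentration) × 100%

Using Ka equilibrium: x² + Ka×x - Ka×C = 0. Solving: [H⁺] = 3.1158e-03. Percent = (3.1158e-03/0.02) × 100

Percent ionization = 15.6%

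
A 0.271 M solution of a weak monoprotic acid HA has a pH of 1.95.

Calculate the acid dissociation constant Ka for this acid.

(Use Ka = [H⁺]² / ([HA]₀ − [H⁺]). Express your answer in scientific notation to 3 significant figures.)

[H⁺] = 10^(−pH) = 10^(−1.95) = 1.122e-02 M. For HA ⇌ H⁺ + A⁻, Ka = [H⁺][A⁻]/[HA] = [H⁺]² / ([HA]₀ − [H⁺]) = (1.122e-02)² / (0.271 − 1.122e-02) = 4.85e-04.

K_a = 4.85e-04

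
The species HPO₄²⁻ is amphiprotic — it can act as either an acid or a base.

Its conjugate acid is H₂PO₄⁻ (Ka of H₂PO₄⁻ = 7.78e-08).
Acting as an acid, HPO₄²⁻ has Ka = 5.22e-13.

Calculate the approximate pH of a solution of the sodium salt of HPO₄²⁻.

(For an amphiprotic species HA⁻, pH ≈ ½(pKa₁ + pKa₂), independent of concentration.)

pKa₁ = -log(7.78e-08) = 7.11; pKa₂ = -log(5.22e-13) = 12.28. For an amphiprotic species, pH ≈ ½(pKa₁ + pKa₂) = ½(7.11 + 12.28) = 9.70.

pH = 9.70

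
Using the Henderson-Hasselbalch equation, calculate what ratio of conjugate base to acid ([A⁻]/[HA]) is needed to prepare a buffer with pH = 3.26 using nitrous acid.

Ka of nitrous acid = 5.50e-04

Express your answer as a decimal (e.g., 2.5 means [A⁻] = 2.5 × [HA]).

pKa = -log(5.50e-04) = 3.2596. pH = pKa + log([A⁻]/[HA]), so log([A⁻]/[HA]) = pH − pKa = 3.26 − 3.2596 = 0.0004. [A⁻]/[HA] = 10^(0.0004) = 1.00

[A⁻]/[HA] = 1.00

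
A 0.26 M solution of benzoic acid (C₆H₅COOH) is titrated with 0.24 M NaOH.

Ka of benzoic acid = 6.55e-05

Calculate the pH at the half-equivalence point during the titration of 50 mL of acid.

At half-equivalence [HA] = [A⁻], so Henderson-Hasselbalch gives pH = pKa = -log(6.55e-05) = 4.18.

pH = pKa = 4.18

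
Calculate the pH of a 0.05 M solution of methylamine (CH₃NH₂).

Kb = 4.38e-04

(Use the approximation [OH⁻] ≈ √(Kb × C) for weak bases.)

[OH⁻] = √(Kb × C) = √(4.38e-04 × 0.05) = 4.6797e-03. pOH = 2.33, pH = 14 - pOH

pH = 11.67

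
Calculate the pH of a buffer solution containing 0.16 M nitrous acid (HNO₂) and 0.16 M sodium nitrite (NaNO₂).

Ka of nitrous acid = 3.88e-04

pKa = -log(3.88e-04) = 3.41. pH = pKa + log([A⁻]/[HA]) = 3.41 + log(0.16/0.16)

pH = 3.41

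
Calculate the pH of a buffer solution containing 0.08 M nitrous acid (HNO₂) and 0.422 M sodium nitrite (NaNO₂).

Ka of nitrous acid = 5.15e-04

pKa = -log(5.15e-04) = 3.29. pH = pKa + log([A⁻]/[HA]) = 3.29 + log(0.422/0.08)

pH = 4.01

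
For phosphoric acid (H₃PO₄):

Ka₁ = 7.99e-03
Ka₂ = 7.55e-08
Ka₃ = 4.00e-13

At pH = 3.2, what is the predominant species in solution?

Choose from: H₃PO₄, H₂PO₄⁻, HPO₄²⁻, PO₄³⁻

pKa₁ = 2.10, pKa₂ = 7.12, pKa₃ = 12.40. For a polyprotic acid the predominant species crosses at each pKa: below pKa_n the protonated form dominates, above it the deprotonated form does. At pH = 3.2, the predominant species is H₂PO₄⁻.

H₂PO₄⁻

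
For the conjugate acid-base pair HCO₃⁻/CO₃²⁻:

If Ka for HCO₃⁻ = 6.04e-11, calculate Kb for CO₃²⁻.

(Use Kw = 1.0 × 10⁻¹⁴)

For a conjugate pair Ka × Kb = Kw, so Kb = Kw/Ka = 1.0 × 10⁻¹⁴ / 6.04e-11 = 1.66e-04.

K_b = 1.66e-04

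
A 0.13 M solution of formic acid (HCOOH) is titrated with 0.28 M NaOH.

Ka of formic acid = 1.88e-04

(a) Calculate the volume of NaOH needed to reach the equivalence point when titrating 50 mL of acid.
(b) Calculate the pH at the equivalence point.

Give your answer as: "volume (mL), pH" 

moles acid = 0.13 × 50/1000 = 0.0065 mol; V_base = moles/0.28 × 1000 = 23.2 mL. At equivalence only the conjugate base is present: [A⁻] = 0.0065/0.073 = 8.8780e-02 M. Kb = Kw/Ka = 5.32e-11; [OH⁻] = √(Kb × [A⁻]) = 2.1731e-06; pOH = 5.66; pH = 14 - pOH = 8.34.

V = 23.2 mL, pH = 8.34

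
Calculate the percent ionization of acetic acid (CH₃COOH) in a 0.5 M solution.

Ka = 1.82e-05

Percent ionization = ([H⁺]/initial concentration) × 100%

Using Ka equilibrium: x² + Ka×x - Ka×C = 0. Solving: [H⁺] = 3.0075e-03. Percent = (3.0075e-03/0.5) × 100

Percent ionization = 0.602%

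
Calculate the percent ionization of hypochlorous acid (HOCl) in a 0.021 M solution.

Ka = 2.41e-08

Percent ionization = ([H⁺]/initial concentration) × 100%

Using Ka equilibrium: x² + Ka×x - Ka×C = 0. Solving: [H⁺] = 2.2485e-05. Percent = (2.2485e-05/0.021) × 100

Percent ionization = 0.107%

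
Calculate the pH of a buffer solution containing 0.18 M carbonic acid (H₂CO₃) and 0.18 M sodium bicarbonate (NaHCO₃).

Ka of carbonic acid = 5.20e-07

pKa = -log(5.20e-07) = 6.28. pH = pKa + log([A⁻]/[HA]) = 6.28 + log(0.18/0.18)

pH = 6.28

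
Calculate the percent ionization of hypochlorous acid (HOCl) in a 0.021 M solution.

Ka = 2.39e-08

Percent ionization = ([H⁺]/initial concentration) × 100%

Using Ka equilibrium: x² + Ka×x - Ka×C = 0. Solving: [H⁺] = 2.2391e-05. Percent = (2.2391e-05/0.021) × 100

Percent ionization = 0.107%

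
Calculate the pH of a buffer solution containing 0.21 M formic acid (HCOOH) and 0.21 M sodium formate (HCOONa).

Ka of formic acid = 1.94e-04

pKa = -log(1.94e-04) = 3.71. pH = pKa + log([A⁻]/[HA]) = 3.71 + log(0.21/0.21)

pH = 3.71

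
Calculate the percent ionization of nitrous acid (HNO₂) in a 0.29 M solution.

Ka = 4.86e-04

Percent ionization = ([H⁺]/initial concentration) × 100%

Using Ka equilibrium: x² + Ka×x - Ka×C = 0. Solving: [H⁺] = 1.1631e-02. Percent = (1.1631e-02/0.29) × 100

Percent ionization = 4.01%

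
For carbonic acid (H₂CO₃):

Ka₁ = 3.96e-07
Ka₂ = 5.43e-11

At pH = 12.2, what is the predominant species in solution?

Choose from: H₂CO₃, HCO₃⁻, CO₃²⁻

pKa₁ = 6.40, pKa₂ = 10.27. For a polyprotic acid the predominant species crosses at each pKa: below pKa_n the protonated form dominates, above it the deprotonated form does. At pH = 12.2, the predominant species is CO₃²⁻.

CO₃²⁻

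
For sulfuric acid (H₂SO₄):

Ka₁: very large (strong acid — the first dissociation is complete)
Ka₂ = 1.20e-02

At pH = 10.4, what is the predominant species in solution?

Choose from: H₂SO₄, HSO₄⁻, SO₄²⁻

The first dissociation is complete, so H₂SO₄ itself is never the predominant species in water; pKa₂ = -log(1.20e-02) = 1.92. For a polyprotic acid the predominant species crosses at each pKa: below pKa_n the protonated form dominates, above it the deprotonated form does. At pH = 10.4, the predominant species is SO₄²⁻.

SO₄²⁻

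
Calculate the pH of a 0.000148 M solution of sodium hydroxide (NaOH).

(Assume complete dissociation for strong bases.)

[OH⁻] = 0.000148 M for strong base. pOH = -log[OH⁻] = 3.83, pH = 14 - pOH

pH = 10.17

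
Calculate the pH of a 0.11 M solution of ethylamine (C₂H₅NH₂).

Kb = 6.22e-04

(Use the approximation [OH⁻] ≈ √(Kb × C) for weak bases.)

[OH⁻] = √(Kb × C) = √(6.22e-04 × 0.11) = 8.2716e-03. pOH = 2.08, pH = 14 - pOH

pH = 11.92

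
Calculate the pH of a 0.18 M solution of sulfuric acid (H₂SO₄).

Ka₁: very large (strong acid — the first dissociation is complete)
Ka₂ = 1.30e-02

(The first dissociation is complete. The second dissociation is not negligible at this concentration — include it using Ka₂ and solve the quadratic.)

First dissociation is complete: [H⁺]₀ = [HSO₄⁻]₀ = C = 0.18 M. Second dissociation HSO₄⁻ ⇌ H⁺ + SO₄²⁻: let x = [SO₄²⁻]. Ka₂ = (C + x)·x / (C − x) = 1.30e-02 → x² + (C + Ka₂)·x − Ka₂·C = 0 → x² + 0.19300·x − 2.340e-03 = 0. x = (−0.19300 + √(0.19300² + 4 × 2.340e-03)) / 2 = 1.1446e-02 M. [H⁺] = C + x = 0.18 + 1.1446e-02 = 1.9145e-01 M. pH = -log(1.9145e-01) = 0.72.

pH = 0.72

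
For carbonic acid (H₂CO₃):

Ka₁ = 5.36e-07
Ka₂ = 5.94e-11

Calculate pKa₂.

pKa₂ = -log(Ka₂) = -log(5.94e-11) = 10.23.

pK_{a2} = 10.23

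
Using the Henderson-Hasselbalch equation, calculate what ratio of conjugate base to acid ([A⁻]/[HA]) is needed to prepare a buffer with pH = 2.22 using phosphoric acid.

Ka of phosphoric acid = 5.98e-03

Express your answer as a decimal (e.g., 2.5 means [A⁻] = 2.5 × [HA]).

pKa = -log(5.98e-03) = 2.2233. pH = pKa + log([A⁻]/[HA]), so log([A⁻]/[HA]) = pH − pKa = 2.22 − 2.2233 = -0.0033. [A⁻]/[HA] = 10^(-0.0033) = 0.992

[A⁻]/[HA] = 0.992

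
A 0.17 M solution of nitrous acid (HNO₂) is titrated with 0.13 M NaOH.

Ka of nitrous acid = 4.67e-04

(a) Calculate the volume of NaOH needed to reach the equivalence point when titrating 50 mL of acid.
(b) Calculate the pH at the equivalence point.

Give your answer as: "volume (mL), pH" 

moles acid = 0.17 × 50/1000 = 0.0085 mol; V_base = moles/0.13 × 1000 = 65.4 mL. At equivalence only the conjugate base is present: [A⁻] = 0.0085/0.115 = 7.3667e-02 M. Kb = Kw/Ka = 2.14e-11; [OH⁻] = √(Kb × [A⁻]) = 1.2560e-06; pOH = 5.90; pH = 14 - pOH = 8.10.

V = 65.4 mL, pH = 8.10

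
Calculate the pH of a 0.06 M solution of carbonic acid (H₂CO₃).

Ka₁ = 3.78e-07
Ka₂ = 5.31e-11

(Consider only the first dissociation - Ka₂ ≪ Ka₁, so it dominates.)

First dissociation dominates. From Ka₁ = [H⁺][HA⁻]/[H₂A], x² + Ka₁·x − Ka₁·C = 0 with C = 0.06 M and Ka₁ = 3.78e-07. Solving: [H⁺] = (−Ka₁ + √(Ka₁² + 4·Ka₁·C)) / 2 = 1.5041e-04 M. pH = -log(1.5041e-04) = 3.82.

pH = 3.82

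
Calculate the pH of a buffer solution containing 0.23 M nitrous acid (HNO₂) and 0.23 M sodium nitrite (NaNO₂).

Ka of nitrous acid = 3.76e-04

pKa = -log(3.76e-04) = 3.42. pH = pKa + log([A⁻]/[HA]) = 3.42 + log(0.23/0.23)

pH = 3.42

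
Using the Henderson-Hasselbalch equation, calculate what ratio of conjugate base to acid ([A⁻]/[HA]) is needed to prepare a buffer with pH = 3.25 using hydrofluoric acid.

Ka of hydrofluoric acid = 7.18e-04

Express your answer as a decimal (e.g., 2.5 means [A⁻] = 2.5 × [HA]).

pKa = -log(7.18e-04) = 3.1439. pH = pKa + log([A⁻]/[HA]), so log([A⁻]/[HA]) = pH − pKa = 3.25 − 3.1439 = 0.1061. [A⁻]/[HA] = 10^(0.1061) = 1.28

[A⁻]/[HA] = 1.28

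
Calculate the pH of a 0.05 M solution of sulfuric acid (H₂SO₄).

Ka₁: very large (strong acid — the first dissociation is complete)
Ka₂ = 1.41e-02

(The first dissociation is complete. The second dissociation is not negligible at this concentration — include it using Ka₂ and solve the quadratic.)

First dissociation is complete: [H⁺]₀ = [HSO₄⁻]₀ = C = 0.05 M. Second dissociation HSO₄⁻ ⇌ H⁺ + SO₄²⁻: let x = [SO₄²⁻]. Ka₂ = (C + x)·x / (C − x) = 1.41e-02 → x² + (C + Ka₂)·x − Ka₂·C = 0 → x² + 0.06410·x − 7.050e-04 = 0. x = (−0.06410 + √(0.06410² + 4 × 7.050e-04)) / 2 = 9.5697e-03 M. [H⁺] = C + x = 0.05 + 9.5697e-03 = 5.9570e-02 M. pH = -log(5.9570e-02) = 1.22.

pH = 1.22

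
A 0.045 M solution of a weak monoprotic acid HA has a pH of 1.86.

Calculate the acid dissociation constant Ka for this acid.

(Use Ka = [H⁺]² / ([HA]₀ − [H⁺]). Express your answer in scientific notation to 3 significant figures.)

[H⁺] = 10^(−pH) = 10^(−1.86) = 1.380e-02 M. For HA ⇌ H⁺ + A⁻, Ka = [H⁺][A⁻]/[HA] = [H⁺]² / ([HA]₀ − [H⁺]) = (1.380e-02)² / (0.045 − 1.380e-02) = 6.11e-03.

K_a = 6.11e-03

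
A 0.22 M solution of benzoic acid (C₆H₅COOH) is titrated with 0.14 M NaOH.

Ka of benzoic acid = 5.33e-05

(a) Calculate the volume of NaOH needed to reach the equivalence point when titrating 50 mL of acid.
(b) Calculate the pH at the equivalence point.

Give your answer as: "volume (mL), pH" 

moles acid = 0.22 × 50/1000 = 0.011 mol; V_base = moles/0.14 × 1000 = 78.6 mL. At equivalence only the conjugate base is present: [A⁻] = 0.011/0.129 = 8.5556e-02 M. Kb = Kw/Ka = 1.88e-10; [OH⁻] = √(Kb × [A⁻]) = 4.0065e-06; pOH = 5.40; pH = 14 - pOH = 8.60.

V = 78.6 mL, pH = 8.60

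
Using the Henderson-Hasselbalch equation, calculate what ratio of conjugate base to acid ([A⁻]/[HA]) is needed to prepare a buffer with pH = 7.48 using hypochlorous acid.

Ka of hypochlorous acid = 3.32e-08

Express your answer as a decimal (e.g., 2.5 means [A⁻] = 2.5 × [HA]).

pKa = -log(3.32e-08) = 7.4789. pH = pKa + log([A⁻]/[HA]), so log([A⁻]/[HA]) = pH − pKa = 7.48 − 7.4789 = 0.0011. [A⁻]/[HA] = 10^(0.0011) = 1.00

[A⁻]/[HA] = 1.00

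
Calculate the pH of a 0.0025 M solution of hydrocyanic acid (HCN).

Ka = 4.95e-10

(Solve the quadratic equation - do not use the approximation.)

x² + Ka×x - Ka×C = 0. Using quadratic formula: [H⁺] = 1.1122e-06

pH = 5.95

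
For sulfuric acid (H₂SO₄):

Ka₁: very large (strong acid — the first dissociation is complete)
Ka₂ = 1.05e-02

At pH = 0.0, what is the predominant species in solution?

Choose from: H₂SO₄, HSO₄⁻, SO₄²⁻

The first dissociation is complete, so H₂SO₄ itself is never the predominant species in water; pKa₂ = -log(1.05e-02) = 1.98. For a polyprotic acid the predominant species crosses at each pKa: below pKa_n the protonated form dominates, above it the deprotonated form does. At pH = 0.0, the predominant species is HSO₄⁻.

HSO₄⁻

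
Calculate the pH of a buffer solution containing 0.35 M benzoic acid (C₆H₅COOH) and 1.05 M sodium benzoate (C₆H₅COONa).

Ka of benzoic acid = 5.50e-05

pKa = -log(5.50e-05) = 4.26. pH = pKa + log([A⁻]/[HA]) = 4.26 + log(1.05/0.35)

pH = 4.74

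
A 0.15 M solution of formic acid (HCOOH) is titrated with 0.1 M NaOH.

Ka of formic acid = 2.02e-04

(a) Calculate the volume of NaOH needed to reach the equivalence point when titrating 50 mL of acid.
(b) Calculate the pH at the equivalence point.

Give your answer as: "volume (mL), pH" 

moles acid = 0.15 × 50/1000 = 0.0075 mol; V_base = moles/0.1 × 1000 = 75.0 mL. At equivalence only the conjugate base is present: [A⁻] = 0.0075/0.125 = 6.0000e-02 M. Kb = Kw/Ka = 4.95e-11; [OH⁻] = √(Kb × [A⁻]) = 1.7235e-06; pOH = 5.76; pH = 14 - pOH = 8.24.

V = 75.0 mL, pH = 8.24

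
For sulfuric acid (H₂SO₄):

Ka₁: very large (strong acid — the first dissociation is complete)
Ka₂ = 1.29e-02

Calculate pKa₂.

pKa₂ = -log(Ka₂) = -log(1.29e-02) = 1.89.

pK_{a2} = 1.89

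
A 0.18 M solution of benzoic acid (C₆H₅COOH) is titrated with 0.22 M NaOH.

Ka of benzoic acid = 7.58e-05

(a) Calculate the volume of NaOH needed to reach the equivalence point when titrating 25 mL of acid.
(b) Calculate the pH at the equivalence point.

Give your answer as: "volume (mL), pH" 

moles acid = 0.18 × 25/1000 = 0.0045 mol; V_base = moles/0.22 × 1000 = 20.5 mL. At equivalence only the conjugate base is present: [A⁻] = 0.0045/0.045 = 9.9000e-02 M. Kb = Kw/Ka = 1.32e-10; [OH⁻] = √(Kb × [A⁻]) = 3.6140e-06; pOH = 5.44; pH = 14 - pOH = 8.56.

V = 20.5 mL, pH = 8.56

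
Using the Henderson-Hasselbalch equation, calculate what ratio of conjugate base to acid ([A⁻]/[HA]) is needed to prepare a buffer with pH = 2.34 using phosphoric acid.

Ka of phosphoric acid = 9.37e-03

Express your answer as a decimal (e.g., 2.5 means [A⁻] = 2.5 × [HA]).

pKa = -log(9.37e-03) = 2.0283. pH = pKa + log([A⁻]/[HA]), so log([A⁻]/[HA]) = pH − pKa = 2.34 − 2.0283 = 0.3117. [A⁻]/[HA] = 10^(0.3117) = 2.05

[A⁻]/[HA] = 2.05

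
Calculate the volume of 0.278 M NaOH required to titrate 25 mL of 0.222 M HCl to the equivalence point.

At equivalence: moles acid = moles base. moles HCl = 0.222 × 25/1000 = 0.00555 mol. V_base = moles / 0.278 × 1000 = 20.0 mL.

V_{base} = 20.0 mL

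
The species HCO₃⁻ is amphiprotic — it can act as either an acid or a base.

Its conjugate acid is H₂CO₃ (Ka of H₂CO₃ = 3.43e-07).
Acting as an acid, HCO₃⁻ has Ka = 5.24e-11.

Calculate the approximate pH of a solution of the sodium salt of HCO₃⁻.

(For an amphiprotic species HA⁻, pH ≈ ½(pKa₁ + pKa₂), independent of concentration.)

pKa₁ = -log(3.43e-07) = 6.46; pKa₂ = -log(5.24e-11) = 10.28. For an amphiprotic species, pH ≈ ½(pKa₁ + pKa₂) = ½(6.46 + 10.28) = 8.37.

pH = 8.37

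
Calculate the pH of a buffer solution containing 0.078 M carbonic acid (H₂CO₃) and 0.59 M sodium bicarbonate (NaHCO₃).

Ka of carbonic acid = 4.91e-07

pKa = -log(4.91e-07) = 6.31. pH = pKa + log([A⁻]/[HA]) = 6.31 + log(0.59/0.078)

pH = 7.19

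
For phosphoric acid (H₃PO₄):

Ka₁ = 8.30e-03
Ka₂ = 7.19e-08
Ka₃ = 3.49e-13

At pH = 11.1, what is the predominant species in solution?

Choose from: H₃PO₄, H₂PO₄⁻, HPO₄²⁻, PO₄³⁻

pKa₁ = 2.08, pKa₂ = 7.14, pKa₃ = 12.46. For a polyprotic acid the predominant species crosses at each pKa: below pKa_n the protonated form dominates, above it the deprotonated form does. At pH = 11.1, the predominant species is HPO₄²⁻.

HPO₄²⁻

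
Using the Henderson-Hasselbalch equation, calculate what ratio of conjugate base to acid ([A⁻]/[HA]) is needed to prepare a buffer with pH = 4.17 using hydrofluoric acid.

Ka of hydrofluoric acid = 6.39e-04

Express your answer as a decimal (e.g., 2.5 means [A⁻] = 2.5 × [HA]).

pKa = -log(6.39e-04) = 3.1945. pH = pKa + log([A⁻]/[HA]), so log([A⁻]/[HA]) = pH − pKa = 4.17 − 3.1945 = 0.9755. [A⁻]/[HA] = 10^(0.9755) = 9.45

[A⁻]/[HA] = 9.45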